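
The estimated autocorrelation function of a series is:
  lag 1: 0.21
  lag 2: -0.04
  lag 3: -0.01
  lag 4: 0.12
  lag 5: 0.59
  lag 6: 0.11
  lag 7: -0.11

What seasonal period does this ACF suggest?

The largest autocorrelation is r_5 = 0.59; the remaining lags stay at or below 0.21.
The dominant spike at lag 5 indicates a seasonal period of 5.

5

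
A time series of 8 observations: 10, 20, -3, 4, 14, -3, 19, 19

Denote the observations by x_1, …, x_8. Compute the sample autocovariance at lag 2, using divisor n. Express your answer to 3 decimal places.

Mean x̄ = (10 + 20 − 3 + 4 + 14 − 3 + 19 + 19)/8 = 10.0000
Σ_{t=1}^{6}(x_t−x̄)(x_{t+2}−x̄) = -115.0000
γ_2 = -115.0000 / 8 = -14.375

-14.375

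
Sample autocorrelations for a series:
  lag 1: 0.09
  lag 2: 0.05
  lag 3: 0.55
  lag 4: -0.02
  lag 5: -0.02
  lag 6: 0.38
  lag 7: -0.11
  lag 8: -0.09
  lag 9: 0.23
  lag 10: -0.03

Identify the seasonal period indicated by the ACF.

The largest autocorrelation is r_3 = 0.55, with weaker echoes at lags 6 (0.38) and 9 (0.23); the remaining lags stay at or below 0.09.
The dominant spike at lag 3 indicates a seasonal period of 3.

3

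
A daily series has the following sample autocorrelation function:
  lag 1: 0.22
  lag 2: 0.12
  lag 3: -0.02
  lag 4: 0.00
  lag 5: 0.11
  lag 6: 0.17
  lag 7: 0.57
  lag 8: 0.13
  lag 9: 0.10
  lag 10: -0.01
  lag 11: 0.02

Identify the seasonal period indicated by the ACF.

The largest autocorrelation is r_7 = 0.57; the remaining lags stay at or below 0.22.
The dominant spike at lag 7 indicates a seasonal period of 7.

7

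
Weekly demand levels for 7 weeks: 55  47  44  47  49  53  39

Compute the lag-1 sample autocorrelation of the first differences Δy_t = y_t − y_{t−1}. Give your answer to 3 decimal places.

-0.071

First differences Δy: -8, -3, 3, 2, 4, -14
Mean of differences = -2.6667
Numerator Σ(Δy_t−Δȳ)(Δy_{t+1}−Δȳ) = -18.1111
Denominator Σ(Δy_t−Δȳ)² = 255.3333
r_1(Δy) = -18.1111 / 255.3333 = -0.071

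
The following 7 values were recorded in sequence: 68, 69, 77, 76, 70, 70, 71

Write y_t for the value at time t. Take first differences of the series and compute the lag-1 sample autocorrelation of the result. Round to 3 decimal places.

0.052

First differences Δy: 1, 8, -1, -6, 0, 1
Mean of differences = 0.5000
Numerator Σ(Δy_t−Δȳ)(Δy_{t+1}−Δȳ) = 5.2500
Denominator Σ(Δy_t−Δȳ)² = 101.5000
r_1(Δy) = 5.2500 / 101.5000 = 0.052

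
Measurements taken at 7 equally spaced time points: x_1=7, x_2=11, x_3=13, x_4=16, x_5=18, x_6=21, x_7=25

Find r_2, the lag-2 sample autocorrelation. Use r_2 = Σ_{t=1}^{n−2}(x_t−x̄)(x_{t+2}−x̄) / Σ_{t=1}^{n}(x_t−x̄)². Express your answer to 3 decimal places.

0.173

Mean x̄ = (7 + 11 + 13 + 16 + 18 + 21 + 25)/7 = 15.8571
Σ(x_t−x̄)(x_{t+2}−x̄) = (25.3061) + (-0.6939) + (-6.1224) + (0.7347) + (19.5918) = 38.8163
Denominator Σ(x_t−x̄)² = 224.8571
r_2 = 38.8163 / 224.8571 = 0.173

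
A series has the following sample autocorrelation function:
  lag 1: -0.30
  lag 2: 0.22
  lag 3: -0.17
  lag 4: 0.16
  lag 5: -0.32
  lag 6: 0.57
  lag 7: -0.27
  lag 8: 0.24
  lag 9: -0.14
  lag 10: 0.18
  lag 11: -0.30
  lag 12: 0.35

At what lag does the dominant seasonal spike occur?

6

The largest autocorrelation is r_6 = 0.57, with a weaker echo at lag 12 (0.35); the remaining lags stay at or below 0.24.
The dominant spike at lag 6 indicates a seasonal period of 6.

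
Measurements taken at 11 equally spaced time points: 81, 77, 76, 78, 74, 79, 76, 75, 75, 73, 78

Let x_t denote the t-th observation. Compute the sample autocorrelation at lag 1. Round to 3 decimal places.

Mean x̄ = (81 + 77 + 76 + 78 + 74 + 79 + 76 + 75 + 75 + 73 + 78)/11 = 76.5455
Numerator Σ_{t=1}^{10}(x_t−x̄)(x_{t+1}−x̄) = -6.7521
Denominator Σ(x_t−x̄)² = 54.7273
r_1 = -6.7521 / 54.7273 = -0.123

-0.123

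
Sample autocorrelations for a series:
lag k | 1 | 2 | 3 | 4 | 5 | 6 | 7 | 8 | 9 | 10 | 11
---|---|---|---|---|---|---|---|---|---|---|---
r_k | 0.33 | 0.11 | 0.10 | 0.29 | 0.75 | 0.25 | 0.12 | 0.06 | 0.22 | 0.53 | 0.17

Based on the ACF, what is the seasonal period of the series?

The largest autocorrelation is r_5 = 0.75, with a weaker echo at lag 10 (0.53); the remaining lags stay at or below 0.33. The elevated value at lag 1 (0.33), dropping to 0.11 at lag 2, reflects decaying short-term dependence rather than seasonality.
The dominant spike at lag 5 indicates a seasonal period of 5.

5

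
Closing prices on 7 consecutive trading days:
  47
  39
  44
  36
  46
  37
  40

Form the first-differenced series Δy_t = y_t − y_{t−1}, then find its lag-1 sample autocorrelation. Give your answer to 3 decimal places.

First differences Δy: -8, 5, -8, 10, -9, 3
Mean of differences = -1.1667
Numerator Σ(Δy_t−Δȳ)(Δy_{t+1}−Δȳ) = -280.6944
Denominator Σ(Δy_t−Δȳ)² = 334.8333
r_1(Δy) = -280.6944 / 334.8333 = -0.838

-0.838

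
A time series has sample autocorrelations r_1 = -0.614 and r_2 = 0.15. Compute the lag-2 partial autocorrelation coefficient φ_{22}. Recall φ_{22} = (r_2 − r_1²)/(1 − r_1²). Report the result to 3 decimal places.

-0.364

φ_{22} = (r_2 − r_1²) / (1 − r_1²)
r_1² = (-0.614)² = 0.376996
Numerator = 0.15 − 0.3770 = -0.2270; denominator = 1 − 0.3770 = 0.6230
φ_{22} = -0.2270 / 0.6230 = -0.364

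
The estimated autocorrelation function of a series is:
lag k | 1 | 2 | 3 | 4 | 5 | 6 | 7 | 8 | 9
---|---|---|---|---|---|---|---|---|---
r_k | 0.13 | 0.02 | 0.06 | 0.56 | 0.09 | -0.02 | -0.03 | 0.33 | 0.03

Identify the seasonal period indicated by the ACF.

4

The largest autocorrelation is r_4 = 0.56, with a weaker echo at lag 8 (0.33); the remaining lags stay at or below 0.13.
The dominant spike at lag 4 indicates a seasonal period of 4.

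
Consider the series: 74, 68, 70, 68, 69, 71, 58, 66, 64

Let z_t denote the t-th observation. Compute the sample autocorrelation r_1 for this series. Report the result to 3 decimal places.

-0.011

Mean z̄ = (74 + 68 + 70 + 68 + 69 + 71 + 58 + 66 + 64)/9 = 67.5556
Numerator Σ_{t=1}^{8}(z_t−z̄)(z_{t+1}−z̄) = -1.8642
Denominator Σ(z_t−z̄)² = 168.2222
r_1 = -1.8642 / 168.2222 = -0.011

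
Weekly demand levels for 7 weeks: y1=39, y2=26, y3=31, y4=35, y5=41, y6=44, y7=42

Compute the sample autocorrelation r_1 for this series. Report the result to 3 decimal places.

0.431

Mean ȳ = (39 + 26 + 31 + 35 + 41 + 44 + 42)/7 = 36.8571
Deviations from mean: 2.1429, -10.8571, -5.8571, -1.8571, 4.1429, 7.1429, 5.1429
Σ(y_t−ȳ)(y_{t+1}−ȳ) = (-23.2653) + (63.5918) + (10.8776) + (-7.6939) + (29.5918) + (36.7347) = 109.8367
Denominator Σ(y_t−ȳ)² = 254.8571
r_1 = 109.8367 / 254.8571 = 0.431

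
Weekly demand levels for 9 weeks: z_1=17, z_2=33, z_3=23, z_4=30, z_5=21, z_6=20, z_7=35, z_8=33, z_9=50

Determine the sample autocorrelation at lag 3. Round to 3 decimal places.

-0.243

Mean z̄ = (17 + 33 + 23 + 30 + 21 + 20 + 35 + 33 + 50)/9 = 29.1111
Σ(z_t−z̄)(z_{t+3}−z̄) = (-10.7654) + (-31.5432) + (55.6790) + (5.2346) + (-31.5432) + (-190.3210) = -203.2593
Denominator Σ(z_t−z̄)² = 834.8889
r_3 = -203.2593 / 834.8889 = -0.243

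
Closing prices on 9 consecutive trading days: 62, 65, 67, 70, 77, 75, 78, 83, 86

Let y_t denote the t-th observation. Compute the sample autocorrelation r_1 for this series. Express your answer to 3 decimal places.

Mean ȳ = (62 + 65 + 67 + 70 + 77 + 75 + 78 + 83 + 86)/9 = 73.6667
Numerator Σ_{t=1}^{8}(y_t−ȳ)(y_{t+1}−ȳ) = 336.8889
Denominator Σ(y_t−ȳ)² = 540.0000
r_1 = 336.8889 / 540.0000 = 0.624

0.624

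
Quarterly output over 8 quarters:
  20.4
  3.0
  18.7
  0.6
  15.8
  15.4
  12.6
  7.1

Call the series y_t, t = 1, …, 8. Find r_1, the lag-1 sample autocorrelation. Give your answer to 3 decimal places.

Mean ȳ = (20.4 + 3.0 + 18.7 + 0.6 + 15.8 + 15.4 + 12.6 + 7.1)/8 = 11.7000
Deviations from mean: 8.7000, -8.7000, 7.0000, -11.1000, 4.1000, 3.7000, 0.9000, -4.6000
Numerator Σ_{t=1}^{7}(y_t−ȳ)(y_{t+1}−ȳ) = -245.4400
Denominator Σ(y_t−ȳ)² = 376.0600
r_1 = -245.4400 / 376.0600 = -0.653

-0.653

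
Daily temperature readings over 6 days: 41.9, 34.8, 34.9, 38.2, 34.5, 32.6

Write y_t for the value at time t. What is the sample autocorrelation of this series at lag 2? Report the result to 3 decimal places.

Mean ȳ = (41.9 + 34.8 + 34.9 + 38.2 + 34.5 + 32.6)/6 = 36.1500
Deviations from mean: 5.7500, -1.3500, -1.2500, 2.0500, -1.6500, -3.5500
Numerator Σ_{t=1}^{4}(y_t−ȳ)(y_{t+2}−ȳ) = -15.1700
Denominator Σ(y_t−ȳ)² = 55.9750
r_2 = -15.1700 / 55.9750 = -0.271

-0.271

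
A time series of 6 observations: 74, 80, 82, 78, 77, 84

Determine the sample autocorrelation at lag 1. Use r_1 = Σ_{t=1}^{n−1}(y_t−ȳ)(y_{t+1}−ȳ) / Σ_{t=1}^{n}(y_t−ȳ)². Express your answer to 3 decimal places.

Mean ȳ = (74 + 80 + 82 + 78 + 77 + 84)/6 = 79.1667
Numerator Σ_{t=1}^{5}(y_t−ȳ)(y_{t+1}−ȳ) = -13.1944
Denominator Σ(y_t−ȳ)² = 64.8333
r_1 = -13.1944 / 64.8333 = -0.204

-0.204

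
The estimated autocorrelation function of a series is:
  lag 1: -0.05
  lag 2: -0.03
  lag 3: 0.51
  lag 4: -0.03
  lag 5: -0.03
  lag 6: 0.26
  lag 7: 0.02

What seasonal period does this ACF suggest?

The largest autocorrelation is r_3 = 0.51, with a weaker echo at lag 6 (0.26); the remaining lags stay at or below 0.02.
The dominant spike at lag 3 indicates a seasonal period of 3.

3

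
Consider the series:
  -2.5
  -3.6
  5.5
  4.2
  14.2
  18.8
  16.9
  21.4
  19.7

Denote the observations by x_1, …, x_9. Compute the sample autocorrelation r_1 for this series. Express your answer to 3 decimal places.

Mean x̄ = (-2.5 − 3.6 + 5.5 + 4.2 + 14.2 + 18.8 + 16.9 + 21.4 + 19.7)/9 = 10.5111
Numerator Σ_{t=1}^{8}(x_t−x̄)(x_{t+1}−x̄) = 515.8165
Denominator Σ(x_t−x̄)² = 759.4889
r_1 = 515.8165 / 759.4889 = 0.679

0.679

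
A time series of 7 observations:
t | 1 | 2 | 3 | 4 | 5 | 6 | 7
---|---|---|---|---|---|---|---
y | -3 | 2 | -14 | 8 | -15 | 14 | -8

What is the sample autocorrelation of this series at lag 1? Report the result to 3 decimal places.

-0.838

Mean ȳ = (-3 + 2 − 14 + 8 − 15 + 14 − 8)/7 = -2.2857
Deviations from mean: -0.7143, 4.2857, -11.7143, 10.2857, -12.7143, 16.2857, -5.7143
Numerator Σ_{t=1}^{6}(y_t−ȳ)(y_{t+1}−ȳ) = -604.6531
Denominator Σ(y_t−ȳ)² = 721.4286
r_1 = -604.6531 / 721.4286 = -0.838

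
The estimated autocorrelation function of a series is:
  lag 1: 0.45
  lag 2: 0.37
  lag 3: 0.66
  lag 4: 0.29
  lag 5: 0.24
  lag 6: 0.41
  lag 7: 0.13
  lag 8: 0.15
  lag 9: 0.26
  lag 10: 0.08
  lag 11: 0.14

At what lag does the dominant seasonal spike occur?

3

The largest autocorrelation is r_3 = 0.66; the remaining lags stay at or below 0.45. The elevated value at lag 1 (0.45), dropping to 0.37 at lag 2, reflects decaying short-term dependence rather than seasonality.
The dominant spike at lag 3 indicates a seasonal period of 3.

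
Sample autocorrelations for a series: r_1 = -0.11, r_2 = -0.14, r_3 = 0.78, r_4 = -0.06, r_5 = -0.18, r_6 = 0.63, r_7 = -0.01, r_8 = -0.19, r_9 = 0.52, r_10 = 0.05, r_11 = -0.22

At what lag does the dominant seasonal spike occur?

The largest autocorrelation is r_3 = 0.78, with weaker echoes at lags 6 (0.63) and 9 (0.52); the remaining lags stay at or below 0.05.
The dominant spike at lag 3 indicates a seasonal period of 3.

3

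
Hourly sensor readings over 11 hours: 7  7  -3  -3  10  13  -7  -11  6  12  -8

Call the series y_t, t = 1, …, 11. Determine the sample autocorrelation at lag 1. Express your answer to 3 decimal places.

Mean ȳ = (7 + 7 − 3 − 3 + 10 + 13 − 7 − 11 + 6 + 12 − 8)/11 = 2.0909
Numerator Σ_{t=1}^{10}(y_t−ȳ)(y_{t+1}−ȳ) = -21.5537
Denominator Σ(y_t−ȳ)² = 750.9091
r_1 = -21.5537 / 750.9091 = -0.029

-0.029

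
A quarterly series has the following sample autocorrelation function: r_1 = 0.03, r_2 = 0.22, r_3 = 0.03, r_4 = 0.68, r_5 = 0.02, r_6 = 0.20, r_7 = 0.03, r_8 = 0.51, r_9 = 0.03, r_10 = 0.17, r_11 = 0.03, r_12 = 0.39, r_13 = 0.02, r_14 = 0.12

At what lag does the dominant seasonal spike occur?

The largest autocorrelation is r_4 = 0.68, with weaker echoes at lags 8 (0.51) and 12 (0.39); the remaining lags stay at or below 0.22.
The dominant spike at lag 4 indicates a seasonal period of 4.

4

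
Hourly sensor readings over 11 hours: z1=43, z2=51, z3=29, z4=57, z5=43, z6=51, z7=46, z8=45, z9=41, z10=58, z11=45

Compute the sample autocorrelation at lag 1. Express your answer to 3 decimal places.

-0.623

Mean z̄ = (43 + 51 + 29 + 57 + 43 + 51 + 46 + 45 + 41 + 58 + 45)/11 = 46.2727
Numerator Σ_{t=1}^{10}(z_t−z̄)(z_{t+1}−z̄) = -403.9835
Denominator Σ(z_t−z̄)² = 648.1818
r_1 = -403.9835 / 648.1818 = -0.623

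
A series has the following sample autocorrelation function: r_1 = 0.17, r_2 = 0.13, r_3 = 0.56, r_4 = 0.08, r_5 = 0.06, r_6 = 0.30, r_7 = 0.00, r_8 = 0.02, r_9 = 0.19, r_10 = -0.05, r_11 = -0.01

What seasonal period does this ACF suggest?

The largest autocorrelation is r_3 = 0.56, with weaker echoes at lags 6 (0.30) and 9 (0.19); the remaining lags stay at or below 0.17.
The dominant spike at lag 3 indicates a seasonal period of 3.

3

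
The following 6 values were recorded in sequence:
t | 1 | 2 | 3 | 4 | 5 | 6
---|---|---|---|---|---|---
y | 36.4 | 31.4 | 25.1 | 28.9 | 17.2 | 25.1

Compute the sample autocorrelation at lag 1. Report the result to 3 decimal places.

Mean ȳ = (36.4 + 31.4 + 25.1 + 28.9 + 17.2 + 25.1)/6 = 27.3500
Deviations from mean: 9.0500, 4.0500, -2.2500, 1.5500, -10.1500, -2.2500
Σ(y_t−ȳ)(y_{t+1}−ȳ) = (36.6525) + (-9.1125) + (-3.4875) + (-15.7325) + (22.8375) = 31.1575
Denominator Σ(y_t−ȳ)² = 213.8550
r_1 = 31.1575 / 213.8550 = 0.146

0.146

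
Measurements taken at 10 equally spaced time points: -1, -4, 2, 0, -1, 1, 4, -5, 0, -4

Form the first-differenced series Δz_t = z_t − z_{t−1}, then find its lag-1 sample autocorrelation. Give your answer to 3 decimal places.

First differences Δz: -3, 6, -2, -1, 2, 3, -9, 5, -4
Mean of differences = -0.3333
Numerator Σ(Δz_t−Δz̄)(Δz_{t+1}−Δz̄) = -114.7778
Denominator Σ(Δz_t−Δz̄)² = 184.0000
r_1(Δz) = -114.7778 / 184.0000 = -0.624

-0.624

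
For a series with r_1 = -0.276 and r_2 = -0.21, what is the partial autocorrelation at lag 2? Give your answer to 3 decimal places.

-0.310

φ_{22} = (r_2 − r_1²) / (1 − r_1²)
r_1² = (-0.276)² = 0.076176
Numerator = -0.21 − 0.0762 = -0.2862; denominator = 1 − 0.0762 = 0.9238
φ_{22} = -0.2862 / 0.9238 = -0.310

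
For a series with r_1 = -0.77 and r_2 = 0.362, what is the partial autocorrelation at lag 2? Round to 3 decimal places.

φ_{22} = (r_2 − r_1²) / (1 − r_1²)
r_1² = (-0.77)² = 0.5929
Numerator = 0.362 − 0.5929 = -0.2309; denominator = 1 − 0.5929 = 0.4071
φ_{22} = -0.2309 / 0.4071 = -0.567

-0.567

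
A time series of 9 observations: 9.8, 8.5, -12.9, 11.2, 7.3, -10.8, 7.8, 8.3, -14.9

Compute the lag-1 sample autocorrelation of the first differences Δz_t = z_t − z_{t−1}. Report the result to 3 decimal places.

First differences Δz: -1.3, -21.4, 24.1, -3.9, -18.1, 18.6, 0.5, -23.2
Mean of differences = -3.0875
Numerator Σ(Δz_t−Δz̄)(Δz_{t+1}−Δz̄) = -860.4302
Denominator Σ(Δz_t−Δz̄)² = 2191.4688
r_1(Δz) = -860.4302 / 2191.4688 = -0.393

-0.393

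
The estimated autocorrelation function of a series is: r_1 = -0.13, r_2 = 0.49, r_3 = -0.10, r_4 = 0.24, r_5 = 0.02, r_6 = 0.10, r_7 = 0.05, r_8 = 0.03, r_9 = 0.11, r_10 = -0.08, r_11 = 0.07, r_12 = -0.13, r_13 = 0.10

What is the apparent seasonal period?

2

The largest autocorrelation is r_2 = 0.49, with a weaker echo at lag 4 (0.24); the remaining lags stay at or below 0.11.
The dominant spike at lag 2 indicates a seasonal period of 2.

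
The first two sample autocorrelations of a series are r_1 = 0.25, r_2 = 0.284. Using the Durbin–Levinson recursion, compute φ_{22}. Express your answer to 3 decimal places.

φ_{22} = (r_2 − r_1²) / (1 − r_1²)
r_1² = (0.25)² = 0.0625
Numerator = 0.284 − 0.0625 = 0.2215; denominator = 1 − 0.0625 = 0.9375
φ_{22} = 0.2215 / 0.9375 = 0.236

0.236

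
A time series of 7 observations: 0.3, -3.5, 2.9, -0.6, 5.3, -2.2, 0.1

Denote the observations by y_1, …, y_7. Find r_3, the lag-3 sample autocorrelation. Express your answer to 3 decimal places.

Mean ȳ = (0.3 − 3.5 + 2.9 − 0.6 + 5.3 − 2.2 + 0.1)/7 = 0.3286
Deviations from mean: -0.0286, -3.8286, 2.5714, -0.9286, 4.9714, -2.5286, -0.2286
Σ(y_t−ȳ)(y_{t+3}−ȳ) = (0.0265) + (-19.0335) + (-6.5020) + (0.2122) = -25.2967
Denominator Σ(y_t−ȳ)² = 53.2943
r_3 = -25.2967 / 53.2943 = -0.475

-0.475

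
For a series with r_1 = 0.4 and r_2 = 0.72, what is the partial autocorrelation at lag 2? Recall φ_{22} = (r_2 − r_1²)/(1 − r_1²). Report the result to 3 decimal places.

0.667

φ_{22} = (r_2 − r_1²) / (1 − r_1²)
r_1² = (0.4)² = 0.16
Numerator = 0.72 − 0.1600 = 0.5600; denominator = 1 − 0.1600 = 0.8400
φ_{22} = 0.5600 / 0.8400 = 0.667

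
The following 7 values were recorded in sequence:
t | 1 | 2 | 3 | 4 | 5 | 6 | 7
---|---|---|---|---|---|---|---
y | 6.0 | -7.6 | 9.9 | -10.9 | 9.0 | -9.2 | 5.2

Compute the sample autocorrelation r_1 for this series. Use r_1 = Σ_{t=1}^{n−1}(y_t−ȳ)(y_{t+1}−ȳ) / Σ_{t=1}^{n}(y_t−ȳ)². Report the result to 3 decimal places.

Mean ȳ = (6.0 − 7.6 + 9.9 − 10.9 + 9.0 − 9.2 + 5.2)/7 = 0.3429
Deviations from mean: 5.6571, -7.9429, 9.5571, -11.2429, 8.6571, -9.5429, 4.8571
Σ(y_t−ȳ)(y_{t+1}−ȳ) = (-44.9339) + (-75.9110) + (-107.4496) + (-97.3310) + (-82.6139) + (-46.3510) = -454.5904
Denominator Σ(y_t−ȳ)² = 502.4371
r_1 = -454.5904 / 502.4371 = -0.905

-0.905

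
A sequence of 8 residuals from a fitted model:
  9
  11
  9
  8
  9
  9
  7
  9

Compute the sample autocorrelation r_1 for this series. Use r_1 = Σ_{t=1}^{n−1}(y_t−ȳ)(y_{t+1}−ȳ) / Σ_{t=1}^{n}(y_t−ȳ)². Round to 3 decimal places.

Mean ȳ = (9 + 11 + 9 + 8 + 9 + 9 + 7 + 9)/8 = 8.8750
Deviations from mean: 0.1250, 2.1250, 0.1250, -0.8750, 0.1250, 0.1250, -1.8750, 0.1250
Σ(y_t−ȳ)(y_{t+1}−ȳ) = (0.2656) + (0.2656) + (-0.1094) + (-0.1094) + (0.0156) + (-0.2344) + (-0.2344) = -0.1406
Denominator Σ(y_t−ȳ)² = 8.8750
r_1 = -0.1406 / 8.8750 = -0.016

-0.016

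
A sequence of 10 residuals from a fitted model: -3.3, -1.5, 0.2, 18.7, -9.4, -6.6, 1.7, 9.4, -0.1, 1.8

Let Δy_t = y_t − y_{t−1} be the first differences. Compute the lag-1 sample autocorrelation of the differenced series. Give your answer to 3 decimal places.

-0.417

First differences Δy: 1.8, 1.7, 18.5, -28.1, 2.8, 8.3, 7.7, -9.5, 1.9
Mean of differences = 0.5667
Numerator Σ(Δy_t−Δȳ)(Δy_{t+1}−Δȳ) = -569.1844
Denominator Σ(Δy_t−Δȳ)² = 1364.9800
r_1(Δy) = -569.1844 / 1364.9800 = -0.417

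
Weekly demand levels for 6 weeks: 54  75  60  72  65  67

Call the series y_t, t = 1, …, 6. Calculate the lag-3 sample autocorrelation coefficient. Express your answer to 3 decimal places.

-0.295

Mean ȳ = (54 + 75 + 60 + 72 + 65 + 67)/6 = 65.5000
Deviations from mean: -11.5000, 9.5000, -5.5000, 6.5000, -0.5000, 1.5000
Σ(y_t−ȳ)(y_{t+3}−ȳ) = (-74.7500) + (-4.7500) + (-8.2500) = -87.7500
Denominator Σ(y_t−ȳ)² = 297.5000
r_3 = -87.7500 / 297.5000 = -0.295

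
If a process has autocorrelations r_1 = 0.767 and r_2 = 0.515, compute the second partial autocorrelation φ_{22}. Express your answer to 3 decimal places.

-0.178

φ_{22} = (r_2 − r_1²) / (1 − r_1²)
r_1² = (0.767)² = 0.588289
Numerator = 0.515 − 0.5883 = -0.0733; denominator = 1 − 0.5883 = 0.4117
φ_{22} = -0.0733 / 0.4117 = -0.178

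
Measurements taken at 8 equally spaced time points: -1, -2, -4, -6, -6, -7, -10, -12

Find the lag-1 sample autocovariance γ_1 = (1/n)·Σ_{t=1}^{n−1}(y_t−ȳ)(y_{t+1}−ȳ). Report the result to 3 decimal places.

7.000

Mean ȳ = (-1 − 2 − 4 − 6 − 6 − 7 − 10 − 12)/8 = -6.0000
Σ_{t=1}^{7}(y_t−ȳ)(y_{t+1}−ȳ) = 56.0000
γ_1 = 56.0000 / 8 = 7.000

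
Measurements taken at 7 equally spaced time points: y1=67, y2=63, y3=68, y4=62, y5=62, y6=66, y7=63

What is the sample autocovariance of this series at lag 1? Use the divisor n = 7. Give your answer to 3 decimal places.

-2.516

Mean ȳ = (67 + 63 + 68 + 62 + 62 + 66 + 63)/7 = 64.4286
Σ_{t=1}^{6}(y_t−ȳ)(y_{t+1}−ȳ) = -17.6122
γ_1 = -17.6122 / 7 = -2.516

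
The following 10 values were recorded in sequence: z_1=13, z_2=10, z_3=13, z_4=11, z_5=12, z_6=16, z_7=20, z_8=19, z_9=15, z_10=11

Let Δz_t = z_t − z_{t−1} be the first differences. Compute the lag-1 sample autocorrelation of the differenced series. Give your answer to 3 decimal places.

0.229

First differences Δz: -3, 3, -2, 1, 4, 4, -1, -4, -4
Mean of differences = -0.2222
Numerator Σ(Δz_t−Δz̄)(Δz_{t+1}−Δz̄) = 20.0617
Denominator Σ(Δz_t−Δz̄)² = 87.5556
r_1(Δz) = 20.0617 / 87.5556 = 0.229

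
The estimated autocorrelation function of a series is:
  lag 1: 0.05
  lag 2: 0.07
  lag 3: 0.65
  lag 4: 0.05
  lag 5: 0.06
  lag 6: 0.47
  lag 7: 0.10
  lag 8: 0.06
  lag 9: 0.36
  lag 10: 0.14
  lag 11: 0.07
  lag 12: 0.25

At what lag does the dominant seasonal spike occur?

The largest autocorrelation is r_3 = 0.65, with weaker echoes at lags 6 (0.47), 9 (0.36) and 12 (0.25); the remaining lags stay at or below 0.14.
The dominant spike at lag 3 indicates a seasonal period of 3.

3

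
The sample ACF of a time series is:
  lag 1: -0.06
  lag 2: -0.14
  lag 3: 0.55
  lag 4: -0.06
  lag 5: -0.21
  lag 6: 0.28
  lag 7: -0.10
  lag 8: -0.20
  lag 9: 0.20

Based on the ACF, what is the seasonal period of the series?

3

The largest autocorrelation is r_3 = 0.55, with weaker echoes at lags 6 (0.28) and 9 (0.20); the remaining lags stay at or below -0.06.
The dominant spike at lag 3 indicates a seasonal period of 3.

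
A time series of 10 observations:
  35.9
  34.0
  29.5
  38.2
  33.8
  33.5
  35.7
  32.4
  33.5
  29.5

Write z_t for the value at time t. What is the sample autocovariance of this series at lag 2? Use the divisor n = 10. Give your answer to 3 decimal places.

-0.362

Mean z̄ = (35.9 + 34.0 + 29.5 + 38.2 + 33.8 + 33.5 + 35.7 + 32.4 + 33.5 + 29.5)/10 = 33.6000
Σ_{t=1}^{8}(z_t−z̄)(z_{t+2}−z̄) = -3.6200
γ_2 = -3.6200 / 10 = -0.362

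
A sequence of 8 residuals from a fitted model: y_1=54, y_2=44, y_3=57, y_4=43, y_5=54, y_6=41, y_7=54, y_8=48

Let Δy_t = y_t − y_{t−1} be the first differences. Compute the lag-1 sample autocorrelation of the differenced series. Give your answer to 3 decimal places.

First differences Δy: -10, 13, -14, 11, -13, 13, -6
Mean of differences = -0.8571
Numerator Σ(Δy_t−Δȳ)(Δy_{t+1}−Δȳ) = -848.1633
Denominator Σ(Δy_t−Δȳ)² = 954.8571
r_1(Δy) = -848.1633 / 954.8571 = -0.888

-0.888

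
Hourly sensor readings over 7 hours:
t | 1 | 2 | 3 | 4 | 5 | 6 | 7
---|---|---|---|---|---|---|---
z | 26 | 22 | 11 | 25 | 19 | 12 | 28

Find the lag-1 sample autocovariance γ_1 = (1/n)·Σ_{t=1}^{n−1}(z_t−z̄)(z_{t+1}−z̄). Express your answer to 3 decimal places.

Mean z̄ = (26 + 22 + 11 + 25 + 19 + 12 + 28)/7 = 20.4286
Deviations: 5.5714, 1.5714, -9.4286, 4.5714, -1.4286, -8.4286, 7.5714
Σ_{t=1}^{6}(z_t−z̄)(z_{t+1}−z̄) = -107.4694
γ_1 = -107.4694 / 7 = -15.353

-15.353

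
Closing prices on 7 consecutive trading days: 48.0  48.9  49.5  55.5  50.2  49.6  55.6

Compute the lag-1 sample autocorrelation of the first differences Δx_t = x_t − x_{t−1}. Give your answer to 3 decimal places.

-0.332

First differences Δx: 0.9, 0.6, 6.0, -5.3, -0.6, 6.0
Mean of differences = 1.2667
Numerator Σ(Δx_t−Δx̄)(Δx_{t+1}−Δx̄) = -30.5711
Denominator Σ(Δx_t−Δx̄)² = 91.9933
r_1(Δx) = -30.5711 / 91.9933 = -0.332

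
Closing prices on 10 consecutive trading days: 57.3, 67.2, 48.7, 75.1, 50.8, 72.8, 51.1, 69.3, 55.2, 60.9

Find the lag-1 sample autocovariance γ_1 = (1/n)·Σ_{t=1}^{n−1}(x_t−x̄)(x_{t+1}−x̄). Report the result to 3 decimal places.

-78.303

Mean x̄ = (57.3 + 67.2 + 48.7 + 75.1 + 50.8 + 72.8 + 51.1 + 69.3 + 55.2 + 60.9)/10 = 60.8400
Σ_{t=1}^{9}(x_t−x̄)(x_{t+1}−x̄) = -783.0336
γ_1 = -783.0336 / 10 = -78.303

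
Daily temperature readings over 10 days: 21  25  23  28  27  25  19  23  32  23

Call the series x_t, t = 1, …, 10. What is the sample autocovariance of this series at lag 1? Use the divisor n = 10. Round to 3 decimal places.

Mean x̄ = (21 + 25 + 23 + 28 + 27 + 25 + 19 + 23 + 32 + 23)/10 = 24.6000
Σ_{t=1}^{9}(x_t−x̄)(x_{t+1}−x̄) = -15.3600
γ_1 = -15.3600 / 10 = -1.536

-1.536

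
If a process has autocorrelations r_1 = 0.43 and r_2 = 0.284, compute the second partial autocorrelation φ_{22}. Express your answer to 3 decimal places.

φ_{22} = (r_2 − r_1²) / (1 − r_1²)
r_1² = (0.43)² = 0.1849
Numerator = 0.284 − 0.1849 = 0.0991; denominator = 1 − 0.1849 = 0.8151
φ_{22} = 0.0991 / 0.8151 = 0.122

0.122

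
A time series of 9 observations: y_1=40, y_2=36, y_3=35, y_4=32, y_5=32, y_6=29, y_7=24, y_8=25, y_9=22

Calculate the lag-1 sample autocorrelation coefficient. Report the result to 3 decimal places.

0.602

Mean ȳ = (40 + 36 + 35 + 32 + 32 + 29 + 24 + 25 + 22)/9 = 30.5556
Numerator Σ_{t=1}^{8}(y_t−ȳ)(y_{t+1}−ȳ) = 176.0247
Denominator Σ(y_t−ȳ)² = 292.2222
r_1 = 176.0247 / 292.2222 = 0.602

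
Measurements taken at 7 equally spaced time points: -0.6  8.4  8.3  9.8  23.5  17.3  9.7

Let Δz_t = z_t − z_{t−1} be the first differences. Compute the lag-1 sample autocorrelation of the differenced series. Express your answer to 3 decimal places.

First differences Δz: 9.0, -0.1, 1.5, 13.7, -6.2, -7.6
Mean of differences = 1.7167
Numerator Σ(Δz_t−Δz̄)(Δz_{t+1}−Δz̄) = -36.5453
Denominator Σ(Δz_t−Δz̄)² = 349.4683
r_1(Δz) = -36.5453 / 349.4683 = -0.105

-0.105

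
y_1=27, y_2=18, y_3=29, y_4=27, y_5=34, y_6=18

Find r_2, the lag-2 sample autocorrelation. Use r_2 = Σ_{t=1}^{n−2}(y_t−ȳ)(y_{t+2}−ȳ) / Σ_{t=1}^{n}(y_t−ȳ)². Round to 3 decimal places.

Mean ȳ = (27 + 18 + 29 + 27 + 34 + 18)/6 = 25.5000
Deviations from mean: 1.5000, -7.5000, 3.5000, 1.5000, 8.5000, -7.5000
Σ(y_t−ȳ)(y_{t+2}−ȳ) = (5.2500) + (-11.2500) + (29.7500) + (-11.2500) = 12.5000
Denominator Σ(y_t−ȳ)² = 201.5000
r_2 = 12.5000 / 201.5000 = 0.062

0.062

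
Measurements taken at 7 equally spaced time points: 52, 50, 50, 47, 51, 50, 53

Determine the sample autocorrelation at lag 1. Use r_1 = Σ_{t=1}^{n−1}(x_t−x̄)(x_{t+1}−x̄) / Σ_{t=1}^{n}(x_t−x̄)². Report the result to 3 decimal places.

-0.107

Mean x̄ = (52 + 50 + 50 + 47 + 51 + 50 + 53)/7 = 50.4286
Deviations from mean: 1.5714, -0.4286, -0.4286, -3.4286, 0.5714, -0.4286, 2.5714
Σ(x_t−x̄)(x_{t+1}−x̄) = (-0.6735) + (0.1837) + (1.4694) + (-1.9592) + (-0.2449) + (-1.1020) = -2.3265
Denominator Σ(x_t−x̄)² = 21.7143
r_1 = -2.3265 / 21.7143 = -0.107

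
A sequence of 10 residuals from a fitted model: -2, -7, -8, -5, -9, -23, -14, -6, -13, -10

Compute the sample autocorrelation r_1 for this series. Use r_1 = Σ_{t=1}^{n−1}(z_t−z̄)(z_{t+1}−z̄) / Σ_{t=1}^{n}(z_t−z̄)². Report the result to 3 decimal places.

0.184

Mean z̄ = (-2 − 7 − 8 − 5 − 9 − 23 − 14 − 6 − 13 − 10)/10 = -9.7000
Numerator Σ_{t=1}^{9}(z_t−z̄)(z_{t+1}−z̄) = 57.4100
Denominator Σ(z_t−z̄)² = 312.1000
r_1 = 57.4100 / 312.1000 = 0.184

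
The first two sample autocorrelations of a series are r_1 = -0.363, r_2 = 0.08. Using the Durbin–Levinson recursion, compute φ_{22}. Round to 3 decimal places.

-0.060

φ_{22} = (r_2 − r_1²) / (1 − r_1²)
r_1² = (-0.363)² = 0.131769
Numerator = 0.08 − 0.1318 = -0.0518; denominator = 1 − 0.1318 = 0.8682
φ_{22} = -0.0518 / 0.8682 = -0.060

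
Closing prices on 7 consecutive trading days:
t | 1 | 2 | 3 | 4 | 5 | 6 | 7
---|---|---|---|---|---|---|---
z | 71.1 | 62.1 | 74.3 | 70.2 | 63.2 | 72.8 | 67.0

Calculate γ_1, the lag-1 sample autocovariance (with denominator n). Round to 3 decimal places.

Mean z̄ = (71.1 + 62.1 + 74.3 + 70.2 + 63.2 + 72.8 + 67.0)/7 = 68.6714
Deviations: 2.4286, -6.5714, 5.6286, 1.5286, -5.4714, 4.1286, -1.6714
Σ_{t=1}^{6}(z_t−z̄)(z_{t+1}−z̄) = -82.1965
γ_1 = -82.1965 / 7 = -11.742

-11.742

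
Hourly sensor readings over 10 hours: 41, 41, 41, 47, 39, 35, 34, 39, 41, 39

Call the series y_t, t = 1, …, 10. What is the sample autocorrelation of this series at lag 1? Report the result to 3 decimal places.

0.345

Mean ȳ = (41 + 41 + 41 + 47 + 39 + 35 + 34 + 39 + 41 + 39)/10 = 39.7000
Numerator Σ_{t=1}^{9}(y_t−ȳ)(y_{t+1}−ȳ) = 40.0100
Denominator Σ(y_t−ȳ)² = 116.1000
r_1 = 40.0100 / 116.1000 = 0.345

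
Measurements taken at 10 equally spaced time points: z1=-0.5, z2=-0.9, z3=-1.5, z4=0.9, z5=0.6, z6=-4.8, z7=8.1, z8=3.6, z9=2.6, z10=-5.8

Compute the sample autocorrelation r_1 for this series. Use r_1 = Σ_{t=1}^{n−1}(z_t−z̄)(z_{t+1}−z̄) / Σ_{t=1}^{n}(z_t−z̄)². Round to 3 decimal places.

Mean z̄ = (-0.5 − 0.9 − 1.5 + 0.9 + 0.6 − 4.8 + 8.1 + 3.6 + 2.6 − 5.8)/10 = 0.2300
Numerator Σ_{t=1}^{9}(z_t−z̄)(z_{t+1}−z̄) = -19.3609
Denominator Σ(z_t−z̄)² = 145.9610
r_1 = -19.3609 / 145.9610 = -0.133

-0.133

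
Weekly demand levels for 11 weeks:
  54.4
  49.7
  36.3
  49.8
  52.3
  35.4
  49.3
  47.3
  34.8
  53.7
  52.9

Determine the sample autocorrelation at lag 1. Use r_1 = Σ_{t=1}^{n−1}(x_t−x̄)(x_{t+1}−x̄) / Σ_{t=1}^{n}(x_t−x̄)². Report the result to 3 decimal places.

Mean x̄ = (54.4 + 49.7 + 36.3 + 49.8 + 52.3 + 35.4 + 49.3 + 47.3 + 34.8 + 53.7 + 52.9)/11 = 46.9000
Numerator Σ_{t=1}^{10}(x_t−x̄)(x_{t+1}−x̄) = -158.8200
Denominator Σ(x_t−x̄)² = 580.8400
r_1 = -158.8200 / 580.8400 = -0.273

-0.273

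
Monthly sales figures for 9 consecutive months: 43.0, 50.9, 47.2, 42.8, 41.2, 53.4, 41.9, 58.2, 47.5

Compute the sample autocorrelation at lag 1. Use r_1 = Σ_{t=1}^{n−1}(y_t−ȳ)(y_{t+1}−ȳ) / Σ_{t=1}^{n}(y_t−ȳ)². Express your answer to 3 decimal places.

-0.419

Mean ȳ = (43.0 + 50.9 + 47.2 + 42.8 + 41.2 + 53.4 + 41.9 + 58.2 + 47.5)/9 = 47.3444
Numerator Σ_{t=1}^{8}(y_t−ȳ)(y_{t+1}−ȳ) = -114.9720
Denominator Σ(y_t−ȳ)² = 274.1222
r_1 = -114.9720 / 274.1222 = -0.419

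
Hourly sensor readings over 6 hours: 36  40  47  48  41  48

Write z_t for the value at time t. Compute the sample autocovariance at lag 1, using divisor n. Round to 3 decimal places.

Mean z̄ = (36 + 40 + 47 + 48 + 41 + 48)/6 = 43.3333
Σ_{t=1}^{5}(z_t−z̄)(z_{t+1}−z̄) = 7.5556
γ_1 = 7.5556 / 6 = 1.259

1.259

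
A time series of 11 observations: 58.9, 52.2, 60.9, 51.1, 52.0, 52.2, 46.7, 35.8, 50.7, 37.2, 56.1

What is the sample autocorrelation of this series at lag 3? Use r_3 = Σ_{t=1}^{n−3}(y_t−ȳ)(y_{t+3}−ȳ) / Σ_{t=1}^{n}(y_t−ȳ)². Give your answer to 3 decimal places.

Mean ȳ = (58.9 + 52.2 + 60.9 + 51.1 + 52.0 + 52.2 + 46.7 + 35.8 + 50.7 + 37.2 + 56.1)/11 = 50.3455
Numerator Σ_{t=1}^{8}(y_t−ȳ)(y_{t+3}−ȳ) = -32.8435
Denominator Σ(y_t−ȳ)² = 625.6673
r_3 = -32.8435 / 625.6673 = -0.052

-0.052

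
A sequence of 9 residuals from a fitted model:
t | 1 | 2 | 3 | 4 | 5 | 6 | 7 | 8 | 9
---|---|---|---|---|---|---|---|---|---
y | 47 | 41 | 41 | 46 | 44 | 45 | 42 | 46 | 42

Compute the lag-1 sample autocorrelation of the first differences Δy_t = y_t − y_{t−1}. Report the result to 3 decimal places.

-0.388

First differences Δy: -6, 0, 5, -2, 1, -3, 4, -4
Mean of differences = -0.6250
Numerator Σ(Δy_t−Δȳ)(Δy_{t+1}−Δȳ) = -40.2656
Denominator Σ(Δy_t−Δȳ)² = 103.8750
r_1(Δy) = -40.2656 / 103.8750 = -0.388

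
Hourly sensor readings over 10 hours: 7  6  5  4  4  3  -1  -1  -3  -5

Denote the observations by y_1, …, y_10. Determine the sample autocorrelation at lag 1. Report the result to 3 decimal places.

0.663

Mean ȳ = (7 + 6 + 5 + 4 + 4 + 3 − 1 − 1 − 3 − 5)/10 = 1.9000
Numerator Σ_{t=1}^{9}(y_t−ȳ)(y_{t+1}−ȳ) = 100.0900
Denominator Σ(y_t−ȳ)² = 150.9000
r_1 = 100.0900 / 150.9000 = 0.663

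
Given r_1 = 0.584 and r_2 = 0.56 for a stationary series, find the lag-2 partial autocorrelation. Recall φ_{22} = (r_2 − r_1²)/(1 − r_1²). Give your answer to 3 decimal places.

φ_{22} = (r_2 − r_1²) / (1 − r_1²)
r_1² = (0.584)² = 0.341056
Numerator = 0.56 − 0.3411 = 0.2189; denominator = 1 − 0.3411 = 0.6589
φ_{22} = 0.2189 / 0.6589 = 0.332

0.332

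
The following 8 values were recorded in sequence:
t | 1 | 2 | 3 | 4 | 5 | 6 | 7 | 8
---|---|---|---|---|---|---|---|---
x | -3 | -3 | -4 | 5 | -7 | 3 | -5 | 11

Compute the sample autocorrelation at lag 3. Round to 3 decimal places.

Mean x̄ = (-3 − 3 − 4 + 5 − 7 + 3 − 5 + 11)/8 = -0.3750
Deviations from mean: -2.6250, -2.6250, -3.6250, 5.3750, -6.6250, 3.3750, -4.6250, 11.3750
Σ(x_t−x̄)(x_{t+3}−x̄) = (-14.1094) + (17.3906) + (-12.2344) + (-24.8594) + (-75.3594) = -109.1719
Denominator Σ(x_t−x̄)² = 261.8750
r_3 = -109.1719 / 261.8750 = -0.417

-0.417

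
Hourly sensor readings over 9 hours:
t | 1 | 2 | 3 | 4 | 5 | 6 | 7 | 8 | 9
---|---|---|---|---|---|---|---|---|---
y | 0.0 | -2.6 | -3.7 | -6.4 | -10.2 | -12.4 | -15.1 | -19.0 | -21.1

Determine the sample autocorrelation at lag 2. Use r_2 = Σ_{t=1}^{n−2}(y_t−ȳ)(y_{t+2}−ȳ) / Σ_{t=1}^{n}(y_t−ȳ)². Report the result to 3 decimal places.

Mean ȳ = (0.0 − 2.6 − 3.7 − 6.4 − 10.2 − 12.4 − 15.1 − 19.0 − 21.1)/9 = -10.0556
Σ(y_t−ȳ)(y_{t+2}−ȳ) = (63.9086) + (27.2542) + (-0.9180) + (-8.5702) + (0.7286) + (20.9698) + (55.7131) = 159.0860
Denominator Σ(y_t−ȳ)² = 443.4022
r_2 = 159.0860 / 443.4022 = 0.359

0.359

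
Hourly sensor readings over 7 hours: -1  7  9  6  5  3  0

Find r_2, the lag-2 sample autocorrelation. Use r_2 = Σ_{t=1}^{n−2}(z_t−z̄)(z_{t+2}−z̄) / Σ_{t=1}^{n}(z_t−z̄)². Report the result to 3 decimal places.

Mean z̄ = (-1 + 7 + 9 + 6 + 5 + 3 + 0)/7 = 4.1429
Deviations from mean: -5.1429, 2.8571, 4.8571, 1.8571, 0.8571, -1.1429, -4.1429
Numerator Σ_{t=1}^{5}(z_t−z̄)(z_{t+2}−z̄) = -21.1837
Denominator Σ(z_t−z̄)² = 80.8571
r_2 = -21.1837 / 80.8571 = -0.262

-0.262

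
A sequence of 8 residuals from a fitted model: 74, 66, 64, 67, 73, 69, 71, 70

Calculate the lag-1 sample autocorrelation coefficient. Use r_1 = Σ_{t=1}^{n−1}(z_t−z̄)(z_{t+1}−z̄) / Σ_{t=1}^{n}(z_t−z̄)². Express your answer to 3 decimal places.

Mean z̄ = (74 + 66 + 64 + 67 + 73 + 69 + 71 + 70)/8 = 69.2500
Deviations from mean: 4.7500, -3.2500, -5.2500, -2.2500, 3.7500, -0.2500, 1.7500, 0.7500
Numerator Σ_{t=1}^{7}(z_t−z̄)(z_{t+1}−z̄) = 4.9375
Denominator Σ(z_t−z̄)² = 83.5000
r_1 = 4.9375 / 83.5000 = 0.059

0.059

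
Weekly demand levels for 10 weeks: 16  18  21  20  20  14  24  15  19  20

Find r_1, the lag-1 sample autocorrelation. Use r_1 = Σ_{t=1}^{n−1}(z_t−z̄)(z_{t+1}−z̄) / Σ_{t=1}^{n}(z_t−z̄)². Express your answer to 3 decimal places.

-0.565

Mean z̄ = (16 + 18 + 21 + 20 + 20 + 14 + 24 + 15 + 19 + 20)/10 = 18.7000
Numerator Σ_{t=1}^{9}(z_t−z̄)(z_{t+1}−z̄) = -46.3900
Denominator Σ(z_t−z̄)² = 82.1000
r_1 = -46.3900 / 82.1000 = -0.565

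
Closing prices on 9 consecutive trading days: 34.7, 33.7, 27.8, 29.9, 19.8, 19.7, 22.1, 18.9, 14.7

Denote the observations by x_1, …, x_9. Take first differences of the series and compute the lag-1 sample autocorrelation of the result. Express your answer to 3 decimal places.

-0.512

First differences Δx: -1.0, -5.9, 2.1, -10.1, -0.1, 2.4, -3.2, -4.2
Mean of differences = -2.5000
Numerator Σ(Δx_t−Δx̄)(Δx_{t+1}−Δx̄) = -64.4200
Denominator Σ(Δx_t−Δx̄)² = 125.8800
r_1(Δx) = -64.4200 / 125.8800 = -0.512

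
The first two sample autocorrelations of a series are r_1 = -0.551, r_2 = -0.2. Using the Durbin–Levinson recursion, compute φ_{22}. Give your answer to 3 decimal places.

φ_{22} = (r_2 − r_1²) / (1 − r_1²)
r_1² = (-0.551)² = 0.303601
Numerator = -0.2 − 0.3036 = -0.5036; denominator = 1 − 0.3036 = 0.6964
φ_{22} = -0.5036 / 0.6964 = -0.723

-0.723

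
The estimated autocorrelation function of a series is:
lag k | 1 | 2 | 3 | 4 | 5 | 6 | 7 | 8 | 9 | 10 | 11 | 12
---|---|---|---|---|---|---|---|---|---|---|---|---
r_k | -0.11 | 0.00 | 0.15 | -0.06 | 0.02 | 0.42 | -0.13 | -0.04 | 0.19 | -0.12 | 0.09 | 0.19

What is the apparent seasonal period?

The largest autocorrelation is r_6 = 0.42; the remaining lags stay at or below 0.19.
The dominant spike at lag 6 indicates a seasonal period of 6.

6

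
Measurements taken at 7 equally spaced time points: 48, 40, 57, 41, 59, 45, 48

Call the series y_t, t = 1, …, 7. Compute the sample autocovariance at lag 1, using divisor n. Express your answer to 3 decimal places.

Mean ȳ = (48 + 40 + 57 + 41 + 59 + 45 + 48)/7 = 48.2857
Σ_{t=1}^{6}(y_t−ȳ)(y_{t+1}−ȳ) = -245.6531
γ_1 = -245.6531 / 7 = -35.093

-35.093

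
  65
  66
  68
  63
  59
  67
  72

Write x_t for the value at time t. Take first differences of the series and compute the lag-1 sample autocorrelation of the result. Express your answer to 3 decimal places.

First differences Δx: 1, 2, -5, -4, 8, 5
Mean of differences = 1.1667
Numerator Σ(Δx_t−Δx̄)(Δx_{t+1}−Δx̄) = 17.4722
Denominator Σ(Δx_t−Δx̄)² = 126.8333
r_1(Δx) = 17.4722 / 126.8333 = 0.138

0.138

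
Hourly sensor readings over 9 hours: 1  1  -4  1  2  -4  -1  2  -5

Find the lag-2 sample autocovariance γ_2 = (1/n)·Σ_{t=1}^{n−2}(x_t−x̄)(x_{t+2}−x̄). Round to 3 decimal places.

-2.875

Mean x̄ = (1 + 1 − 4 + 1 + 2 − 4 − 1 + 2 − 5)/9 = -0.7778
Σ_{t=1}^{7}(x_t−x̄)(x_{t+2}−x̄) = -25.8765
γ_2 = -25.8765 / 9 = -2.875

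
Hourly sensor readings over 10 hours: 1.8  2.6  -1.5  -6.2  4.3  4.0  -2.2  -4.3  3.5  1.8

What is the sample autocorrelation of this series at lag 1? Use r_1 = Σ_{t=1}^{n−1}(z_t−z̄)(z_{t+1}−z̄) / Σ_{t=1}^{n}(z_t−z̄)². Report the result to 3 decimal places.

Mean z̄ = (1.8 + 2.6 − 1.5 − 6.2 + 4.3 + 4.0 − 2.2 − 4.3 + 3.5 + 1.8)/10 = 0.3800
Numerator Σ_{t=1}^{9}(z_t−z̄)(z_{t+1}−z̄) = -7.6904
Denominator Σ(z_t−z̄)² = 122.5560
r_1 = -7.6904 / 122.5560 = -0.063

-0.063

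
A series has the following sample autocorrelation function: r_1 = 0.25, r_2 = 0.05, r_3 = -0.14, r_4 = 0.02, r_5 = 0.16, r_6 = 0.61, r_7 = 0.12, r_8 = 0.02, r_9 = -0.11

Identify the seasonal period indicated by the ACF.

6

The largest autocorrelation is r_6 = 0.61; the remaining lags stay at or below 0.25. The elevated value at lag 1 (0.25), dropping to 0.05 at lag 2, reflects decaying short-term dependence rather than seasonality.
The dominant spike at lag 6 indicates a seasonal period of 6.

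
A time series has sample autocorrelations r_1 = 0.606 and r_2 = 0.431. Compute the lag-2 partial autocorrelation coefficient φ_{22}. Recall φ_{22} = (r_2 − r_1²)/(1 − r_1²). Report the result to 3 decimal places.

φ_{22} = (r_2 − r_1²) / (1 − r_1²)
r_1² = (0.606)² = 0.367236
Numerator = 0.431 − 0.3672 = 0.0638; denominator = 1 − 0.3672 = 0.6328
φ_{22} = 0.0638 / 0.6328 = 0.101

0.101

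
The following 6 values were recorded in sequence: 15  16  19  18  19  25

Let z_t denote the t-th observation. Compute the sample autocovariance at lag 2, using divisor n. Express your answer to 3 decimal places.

-0.593

Mean z̄ = (15 + 16 + 19 + 18 + 19 + 25)/6 = 18.6667
Deviations: -3.6667, -2.6667, 0.3333, -0.6667, 0.3333, 6.3333
Σ_{t=1}^{4}(z_t−z̄)(z_{t+2}−z̄) = -3.5556
γ_2 = -3.5556 / 6 = -0.593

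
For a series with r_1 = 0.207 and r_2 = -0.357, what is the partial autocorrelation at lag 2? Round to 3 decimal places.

φ_{22} = (r_2 − r_1²) / (1 − r_1²)
r_1² = (0.207)² = 0.042849
Numerator = -0.357 − 0.0428 = -0.3998; denominator = 1 − 0.0428 = 0.9572
φ_{22} = -0.3998 / 0.9572 = -0.418

-0.418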